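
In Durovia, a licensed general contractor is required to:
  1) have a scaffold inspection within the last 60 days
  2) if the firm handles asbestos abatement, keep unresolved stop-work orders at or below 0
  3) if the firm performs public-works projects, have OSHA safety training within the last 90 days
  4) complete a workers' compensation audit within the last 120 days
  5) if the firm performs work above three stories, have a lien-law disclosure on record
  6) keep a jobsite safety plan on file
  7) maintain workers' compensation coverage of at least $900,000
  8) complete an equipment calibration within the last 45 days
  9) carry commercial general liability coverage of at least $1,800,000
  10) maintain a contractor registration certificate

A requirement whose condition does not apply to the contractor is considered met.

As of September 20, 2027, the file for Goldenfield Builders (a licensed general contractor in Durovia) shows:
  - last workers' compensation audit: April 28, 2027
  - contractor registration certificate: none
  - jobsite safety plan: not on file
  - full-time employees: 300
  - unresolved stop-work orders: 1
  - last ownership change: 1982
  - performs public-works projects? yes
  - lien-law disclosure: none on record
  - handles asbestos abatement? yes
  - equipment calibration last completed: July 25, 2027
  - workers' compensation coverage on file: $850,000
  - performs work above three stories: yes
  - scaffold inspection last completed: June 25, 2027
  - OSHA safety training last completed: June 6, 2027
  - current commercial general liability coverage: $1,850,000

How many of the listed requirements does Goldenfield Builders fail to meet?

1. scaffold inspection 87 days ago vs limit 60 → not met
2. condition 'handles asbestos abatement' holds; unresolved stop-work orders 1 > 0 → not met
3. condition 'performs public-works projects' holds; OSHA safety training 106 days ago vs limit 90 → not met
4. workers' compensation audit 145 days ago vs limit 120 → not met
5. condition 'performs work above three stories' holds; lien-law disclosure absent → not met
6. jobsite safety plan absent → not met
7. workers' compensation coverage $850,000 < $900,000 → not met
8. equipment calibration 57 days ago vs limit 45 → not met
9. commercial general liability coverage $1,850,000 ≥ $1,800,000 → met
10. contractor registration certificate absent → not met
Not met: 9 of 10

9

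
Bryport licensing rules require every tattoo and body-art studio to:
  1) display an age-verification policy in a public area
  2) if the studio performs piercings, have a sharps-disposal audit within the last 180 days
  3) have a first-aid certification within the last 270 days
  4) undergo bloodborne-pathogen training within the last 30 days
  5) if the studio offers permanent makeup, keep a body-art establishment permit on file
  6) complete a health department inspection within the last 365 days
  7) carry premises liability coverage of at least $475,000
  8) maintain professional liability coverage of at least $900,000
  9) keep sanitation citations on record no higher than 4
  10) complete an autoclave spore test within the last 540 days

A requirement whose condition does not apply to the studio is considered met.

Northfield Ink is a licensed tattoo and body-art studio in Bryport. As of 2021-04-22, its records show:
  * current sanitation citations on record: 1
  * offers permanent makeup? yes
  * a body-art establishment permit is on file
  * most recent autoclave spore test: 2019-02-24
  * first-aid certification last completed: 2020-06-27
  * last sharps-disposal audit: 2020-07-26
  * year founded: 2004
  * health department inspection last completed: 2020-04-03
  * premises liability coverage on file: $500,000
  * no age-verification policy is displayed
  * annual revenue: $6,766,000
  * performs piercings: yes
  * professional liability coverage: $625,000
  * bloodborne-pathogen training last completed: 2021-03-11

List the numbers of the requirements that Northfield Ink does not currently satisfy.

1, 2, 3, 4, 6, 8, 10

1. age-verification policy absent → not met
2. condition 'performs piercings' holds; sharps-disposal audit 270 days ago vs limit 180 → not met
3. first-aid certification 299 days ago vs limit 270 → not met
4. bloodborne-pathogen training 42 days ago vs limit 30 → not met
5. condition 'offers permanent makeup' holds; body-art establishment permit present → met
6. health department inspection 384 days ago vs limit 365 → not met
7. premises liability coverage $500,000 ≥ $475,000 → met
8. professional liability coverage $625,000 < $900,000 → not met
9. sanitation citations on record 1 ≤ 4 → met
10. autoclave spore test 788 days ago vs limit 540 → not met
Not met: 1, 2, 3, 4, 6, 8, 10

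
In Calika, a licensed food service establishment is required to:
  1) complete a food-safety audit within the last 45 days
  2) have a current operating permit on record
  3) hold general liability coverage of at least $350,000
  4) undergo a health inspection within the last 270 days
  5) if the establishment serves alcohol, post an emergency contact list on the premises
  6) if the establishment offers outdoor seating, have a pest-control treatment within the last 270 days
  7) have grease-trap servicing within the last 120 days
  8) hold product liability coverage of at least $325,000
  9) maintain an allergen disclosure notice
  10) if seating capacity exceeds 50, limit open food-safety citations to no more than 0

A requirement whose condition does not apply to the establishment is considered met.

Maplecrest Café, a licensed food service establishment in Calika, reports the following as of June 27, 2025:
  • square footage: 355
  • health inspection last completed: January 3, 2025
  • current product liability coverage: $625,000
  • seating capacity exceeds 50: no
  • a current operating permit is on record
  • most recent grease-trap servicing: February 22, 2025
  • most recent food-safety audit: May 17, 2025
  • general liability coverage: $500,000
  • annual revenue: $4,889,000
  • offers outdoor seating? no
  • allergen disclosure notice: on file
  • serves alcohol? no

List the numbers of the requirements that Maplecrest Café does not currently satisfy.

7

1. food-safety audit 41 days ago vs limit 45 → met
2. current operating permit present → met
3. general liability coverage $500,000 ≥ $350,000 → met
4. health inspection 175 days ago vs limit 270 → met
5. condition 'serves alcohol' does not hold → requirement n/a → met
6. condition 'offers outdoor seating' does not hold → requirement n/a → met
7. grease-trap servicing 125 days ago vs limit 120 → not met
8. product liability coverage $625,000 ≥ $325,000 → met
9. allergen disclosure notice present → met
10. condition 'seating capacity exceeds 50' does not hold → requirement n/a → met
Not met: 7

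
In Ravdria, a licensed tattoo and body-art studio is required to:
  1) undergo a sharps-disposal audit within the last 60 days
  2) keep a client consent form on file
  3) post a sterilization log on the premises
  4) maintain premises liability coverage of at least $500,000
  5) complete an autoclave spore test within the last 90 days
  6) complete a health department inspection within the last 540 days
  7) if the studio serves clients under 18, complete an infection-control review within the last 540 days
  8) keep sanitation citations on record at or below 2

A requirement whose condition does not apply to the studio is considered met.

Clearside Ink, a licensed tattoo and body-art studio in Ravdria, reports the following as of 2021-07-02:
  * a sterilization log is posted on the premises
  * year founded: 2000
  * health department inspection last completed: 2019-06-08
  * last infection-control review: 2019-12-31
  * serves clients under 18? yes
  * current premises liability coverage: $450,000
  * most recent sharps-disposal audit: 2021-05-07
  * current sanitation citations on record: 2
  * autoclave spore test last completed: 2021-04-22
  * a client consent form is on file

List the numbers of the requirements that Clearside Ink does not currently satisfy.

4, 6, 7

1. sharps-disposal audit 56 days ago vs limit 60 → met
2. client consent form present → met
3. sterilization log present → met
4. premises liability coverage $450,000 < $500,000 → not met
5. autoclave spore test 71 days ago vs limit 90 → met
6. health department inspection 755 days ago vs limit 540 → not met
7. condition 'serves clients under 18' holds; infection-control review 549 days ago vs limit 540 → not met
8. sanitation citations on record 2 ≤ 2 → met
Not met: 4, 6, 7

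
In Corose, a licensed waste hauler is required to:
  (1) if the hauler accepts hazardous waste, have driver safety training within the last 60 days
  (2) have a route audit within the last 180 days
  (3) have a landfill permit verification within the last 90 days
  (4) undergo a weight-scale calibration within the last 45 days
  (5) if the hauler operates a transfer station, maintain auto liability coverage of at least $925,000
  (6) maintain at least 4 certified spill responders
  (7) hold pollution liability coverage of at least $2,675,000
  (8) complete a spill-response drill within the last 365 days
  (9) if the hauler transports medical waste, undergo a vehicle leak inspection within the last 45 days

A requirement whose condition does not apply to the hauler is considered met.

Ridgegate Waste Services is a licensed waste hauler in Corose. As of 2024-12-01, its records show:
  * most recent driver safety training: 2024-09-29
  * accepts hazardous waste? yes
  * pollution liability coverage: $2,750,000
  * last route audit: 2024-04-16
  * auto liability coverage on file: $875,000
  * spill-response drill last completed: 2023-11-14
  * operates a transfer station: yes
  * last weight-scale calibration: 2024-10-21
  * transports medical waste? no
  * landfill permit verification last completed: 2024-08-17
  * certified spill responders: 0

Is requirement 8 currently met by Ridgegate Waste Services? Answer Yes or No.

8. spill-response drill 383 days ago vs limit 365 → not met

No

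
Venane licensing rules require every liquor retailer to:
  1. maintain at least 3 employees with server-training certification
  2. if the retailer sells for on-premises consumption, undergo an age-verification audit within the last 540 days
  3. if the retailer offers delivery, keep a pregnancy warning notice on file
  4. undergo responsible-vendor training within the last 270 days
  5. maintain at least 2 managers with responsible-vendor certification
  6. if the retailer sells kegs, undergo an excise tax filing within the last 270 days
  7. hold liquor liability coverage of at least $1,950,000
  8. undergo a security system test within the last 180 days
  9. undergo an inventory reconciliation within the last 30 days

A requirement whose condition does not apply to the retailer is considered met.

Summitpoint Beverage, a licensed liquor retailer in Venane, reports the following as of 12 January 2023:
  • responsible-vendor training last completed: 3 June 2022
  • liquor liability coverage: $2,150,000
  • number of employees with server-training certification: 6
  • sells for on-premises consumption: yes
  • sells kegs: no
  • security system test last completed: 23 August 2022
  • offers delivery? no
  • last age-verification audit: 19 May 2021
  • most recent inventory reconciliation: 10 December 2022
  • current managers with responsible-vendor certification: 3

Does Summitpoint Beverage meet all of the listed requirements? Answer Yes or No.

1. employees with server-training certification 6 ≥ 3 → met
2. condition 'sells for on-premises consumption' holds; age-verification audit 603 days ago vs limit 540 → not met
3. condition 'offers delivery' does not hold → requirement n/a → met
4. responsible-vendor training 223 days ago vs limit 270 → met
5. managers with responsible-vendor certification 3 ≥ 2 → met
6. condition 'sells kegs' does not hold → requirement n/a → met
7. liquor liability coverage $2,150,000 ≥ $1,950,000 → met
8. security system test 142 days ago vs limit 180 → met
9. inventory reconciliation 33 days ago vs limit 30 → not met
Not met: 2, 9

No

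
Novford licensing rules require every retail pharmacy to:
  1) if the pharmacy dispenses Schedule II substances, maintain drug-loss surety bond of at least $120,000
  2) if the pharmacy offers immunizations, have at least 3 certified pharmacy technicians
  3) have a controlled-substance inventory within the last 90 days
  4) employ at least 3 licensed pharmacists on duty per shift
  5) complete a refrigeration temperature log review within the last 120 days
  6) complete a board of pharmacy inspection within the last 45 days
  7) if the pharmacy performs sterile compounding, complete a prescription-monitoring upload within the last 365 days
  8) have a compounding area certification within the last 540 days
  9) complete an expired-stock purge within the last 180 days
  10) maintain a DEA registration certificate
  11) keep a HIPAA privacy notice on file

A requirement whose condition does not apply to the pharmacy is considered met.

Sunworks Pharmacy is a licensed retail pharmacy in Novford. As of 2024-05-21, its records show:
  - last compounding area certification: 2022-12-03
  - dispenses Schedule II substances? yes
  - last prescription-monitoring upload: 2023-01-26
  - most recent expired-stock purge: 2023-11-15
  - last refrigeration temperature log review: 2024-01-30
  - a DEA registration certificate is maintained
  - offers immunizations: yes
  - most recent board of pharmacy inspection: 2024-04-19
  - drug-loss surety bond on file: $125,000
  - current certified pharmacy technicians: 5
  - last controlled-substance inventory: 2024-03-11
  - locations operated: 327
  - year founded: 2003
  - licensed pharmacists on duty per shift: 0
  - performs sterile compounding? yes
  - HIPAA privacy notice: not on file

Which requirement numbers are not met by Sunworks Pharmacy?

1. condition 'dispenses Schedule II substances' holds; drug-loss surety bond $125,000 ≥ $120,000 → met
2. condition 'offers immunizations' holds; certified pharmacy technicians 5 ≥ 3 → met
3. controlled-substance inventory 71 days ago vs limit 90 → met
4. licensed pharmacists on duty per shift 0 < 3 → not met
5. refrigeration temperature log review 112 days ago vs limit 120 → met
6. board of pharmacy inspection 32 days ago vs limit 45 → met
7. condition 'performs sterile compounding' holds; prescription-monitoring upload 481 days ago vs limit 365 → not met
8. compounding area certification 535 days ago vs limit 540 → met
9. expired-stock purge 188 days ago vs limit 180 → not met
10. DEA registration certificate present → met
11. HIPAA privacy notice absent → not met
Not met: 4, 7, 9, 11

4, 7, 9, 11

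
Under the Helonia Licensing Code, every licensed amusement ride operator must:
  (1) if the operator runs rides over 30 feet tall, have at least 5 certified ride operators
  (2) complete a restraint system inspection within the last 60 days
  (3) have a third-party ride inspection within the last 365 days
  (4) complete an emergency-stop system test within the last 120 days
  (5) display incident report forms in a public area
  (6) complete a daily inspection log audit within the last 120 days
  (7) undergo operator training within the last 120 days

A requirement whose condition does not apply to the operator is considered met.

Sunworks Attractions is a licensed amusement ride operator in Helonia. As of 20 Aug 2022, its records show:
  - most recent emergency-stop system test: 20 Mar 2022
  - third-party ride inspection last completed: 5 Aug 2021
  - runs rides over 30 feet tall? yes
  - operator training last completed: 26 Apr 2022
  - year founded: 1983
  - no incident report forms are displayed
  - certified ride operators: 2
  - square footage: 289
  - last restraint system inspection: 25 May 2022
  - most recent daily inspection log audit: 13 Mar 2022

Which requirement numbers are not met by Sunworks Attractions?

1. condition 'runs rides over 30 feet tall' holds; certified ride operators 2 < 5 → not met
2. restraint system inspection 87 days ago vs limit 60 → not met
3. third-party ride inspection 380 days ago vs limit 365 → not met
4. emergency-stop system test 153 days ago vs limit 120 → not met
5. incident report forms absent → not met
6. daily inspection log audit 160 days ago vs limit 120 → not met
7. operator training 116 days ago vs limit 120 → met
Not met: 1, 2, 3, 4, 5, 6

1, 2, 3, 4, 5, 6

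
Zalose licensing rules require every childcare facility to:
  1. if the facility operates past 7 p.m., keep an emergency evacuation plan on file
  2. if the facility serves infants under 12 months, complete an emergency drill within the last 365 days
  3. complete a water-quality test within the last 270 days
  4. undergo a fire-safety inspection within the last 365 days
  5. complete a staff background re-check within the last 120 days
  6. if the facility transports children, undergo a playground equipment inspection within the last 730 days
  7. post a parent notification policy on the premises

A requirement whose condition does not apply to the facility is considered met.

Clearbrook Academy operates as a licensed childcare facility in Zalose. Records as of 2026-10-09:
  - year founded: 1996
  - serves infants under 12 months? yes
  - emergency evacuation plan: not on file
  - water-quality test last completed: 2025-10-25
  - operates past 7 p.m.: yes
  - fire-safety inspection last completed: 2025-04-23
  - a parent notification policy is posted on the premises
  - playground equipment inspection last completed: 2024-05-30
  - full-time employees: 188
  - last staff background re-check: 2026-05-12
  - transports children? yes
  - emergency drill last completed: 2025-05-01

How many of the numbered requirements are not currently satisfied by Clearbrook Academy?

1. condition 'operates past 7 p.m.' holds; emergency evacuation plan absent → not met
2. condition 'serves infants under 12 months' holds; emergency drill 526 days ago vs limit 365 → not met
3. water-quality test 349 days ago vs limit 270 → not met
4. fire-safety inspection 534 days ago vs limit 365 → not met
5. staff background re-check 150 days ago vs limit 120 → not met
6. condition 'transports children' holds; playground equipment inspection 862 days ago vs limit 730 → not met
7. parent notification policy present → met
Not met: 6 of 7

6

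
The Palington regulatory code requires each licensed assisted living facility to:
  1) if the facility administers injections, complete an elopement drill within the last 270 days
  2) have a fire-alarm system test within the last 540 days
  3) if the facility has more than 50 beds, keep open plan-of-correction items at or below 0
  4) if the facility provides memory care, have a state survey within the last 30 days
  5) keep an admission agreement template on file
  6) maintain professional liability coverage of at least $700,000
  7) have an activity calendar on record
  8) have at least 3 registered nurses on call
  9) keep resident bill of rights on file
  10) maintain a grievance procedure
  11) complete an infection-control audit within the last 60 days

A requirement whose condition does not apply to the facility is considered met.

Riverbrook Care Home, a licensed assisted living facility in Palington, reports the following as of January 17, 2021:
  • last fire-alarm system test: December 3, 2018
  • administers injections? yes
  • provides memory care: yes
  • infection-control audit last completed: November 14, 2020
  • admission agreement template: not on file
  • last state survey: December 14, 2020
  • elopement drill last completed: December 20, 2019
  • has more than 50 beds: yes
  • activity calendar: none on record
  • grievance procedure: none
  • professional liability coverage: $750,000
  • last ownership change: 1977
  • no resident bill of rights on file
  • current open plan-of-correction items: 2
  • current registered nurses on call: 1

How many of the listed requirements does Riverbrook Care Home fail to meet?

10

1. condition 'administers injections' holds; elopement drill 394 days ago vs limit 270 → not met
2. fire-alarm system test 776 days ago vs limit 540 → not met
3. condition 'has more than 50 beds' holds; open plan-of-correction items 2 > 0 → not met
4. condition 'provides memory care' holds; state survey 34 days ago vs limit 30 → not met
5. admission agreement template absent → not met
6. professional liability coverage $750,000 ≥ $700,000 → met
7. activity calendar absent → not met
8. registered nurses on call 1 < 3 → not met
9. resident bill of rights absent → not met
10. grievance procedure absent → not met
11. infection-control audit 64 days ago vs limit 60 → not met
Not met: 10 of 11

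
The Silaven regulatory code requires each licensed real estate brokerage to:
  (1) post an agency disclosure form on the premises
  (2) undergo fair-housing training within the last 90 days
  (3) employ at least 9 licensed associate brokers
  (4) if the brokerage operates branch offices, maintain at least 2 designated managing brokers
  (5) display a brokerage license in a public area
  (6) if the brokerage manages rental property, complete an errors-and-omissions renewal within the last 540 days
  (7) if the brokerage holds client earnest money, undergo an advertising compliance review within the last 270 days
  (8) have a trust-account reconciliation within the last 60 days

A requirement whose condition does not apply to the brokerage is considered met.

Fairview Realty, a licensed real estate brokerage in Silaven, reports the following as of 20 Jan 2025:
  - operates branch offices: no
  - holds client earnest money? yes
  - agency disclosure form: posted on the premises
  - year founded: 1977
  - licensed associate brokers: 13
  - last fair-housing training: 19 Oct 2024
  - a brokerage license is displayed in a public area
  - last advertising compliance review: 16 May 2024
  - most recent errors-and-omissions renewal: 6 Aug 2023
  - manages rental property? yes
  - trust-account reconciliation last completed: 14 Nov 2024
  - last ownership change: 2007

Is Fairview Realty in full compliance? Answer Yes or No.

No

1. agency disclosure form present → met
2. fair-housing training 93 days ago vs limit 90 → not met
3. licensed associate brokers 13 ≥ 9 → met
4. condition 'operates branch offices' does not hold → requirement n/a → met
5. brokerage license present → met
6. condition 'manages rental property' holds; errors-and-omissions renewal 533 days ago vs limit 540 → met
7. condition 'holds client earnest money' holds; advertising compliance review 249 days ago vs limit 270 → met
8. trust-account reconciliation 67 days ago vs limit 60 → not met
Not met: 2, 8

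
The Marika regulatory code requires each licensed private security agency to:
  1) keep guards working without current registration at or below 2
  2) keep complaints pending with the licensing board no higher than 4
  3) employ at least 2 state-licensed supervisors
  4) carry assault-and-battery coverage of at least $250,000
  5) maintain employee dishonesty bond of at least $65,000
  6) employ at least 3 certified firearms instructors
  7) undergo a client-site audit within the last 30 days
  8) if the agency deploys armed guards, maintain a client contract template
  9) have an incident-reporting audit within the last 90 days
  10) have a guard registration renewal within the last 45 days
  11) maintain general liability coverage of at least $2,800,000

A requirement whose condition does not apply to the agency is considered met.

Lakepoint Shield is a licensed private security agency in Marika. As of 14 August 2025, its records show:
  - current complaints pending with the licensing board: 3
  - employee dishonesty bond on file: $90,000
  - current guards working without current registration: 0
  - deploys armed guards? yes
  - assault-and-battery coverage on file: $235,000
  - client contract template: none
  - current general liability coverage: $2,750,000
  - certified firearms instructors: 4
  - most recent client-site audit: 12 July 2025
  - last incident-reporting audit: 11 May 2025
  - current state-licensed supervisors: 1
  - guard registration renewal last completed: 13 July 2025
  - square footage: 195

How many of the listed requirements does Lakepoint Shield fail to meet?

1. guards working without current registration 0 ≤ 2 → met
2. complaints pending with the licensing board 3 ≤ 4 → met
3. state-licensed supervisors 1 < 2 → not met
4. assault-and-battery coverage $235,000 < $250,000 → not met
5. employee dishonesty bond $90,000 ≥ $65,000 → met
6. certified firearms instructors 4 ≥ 3 → met
7. client-site audit 33 days ago vs limit 30 → not met
8. condition 'deploys armed guards' holds; client contract template absent → not met
9. incident-reporting audit 95 days ago vs limit 90 → not met
10. guard registration renewal 32 days ago vs limit 45 → met
11. general liability coverage $2,750,000 < $2,800,000 → not met
Not met: 6 of 11

6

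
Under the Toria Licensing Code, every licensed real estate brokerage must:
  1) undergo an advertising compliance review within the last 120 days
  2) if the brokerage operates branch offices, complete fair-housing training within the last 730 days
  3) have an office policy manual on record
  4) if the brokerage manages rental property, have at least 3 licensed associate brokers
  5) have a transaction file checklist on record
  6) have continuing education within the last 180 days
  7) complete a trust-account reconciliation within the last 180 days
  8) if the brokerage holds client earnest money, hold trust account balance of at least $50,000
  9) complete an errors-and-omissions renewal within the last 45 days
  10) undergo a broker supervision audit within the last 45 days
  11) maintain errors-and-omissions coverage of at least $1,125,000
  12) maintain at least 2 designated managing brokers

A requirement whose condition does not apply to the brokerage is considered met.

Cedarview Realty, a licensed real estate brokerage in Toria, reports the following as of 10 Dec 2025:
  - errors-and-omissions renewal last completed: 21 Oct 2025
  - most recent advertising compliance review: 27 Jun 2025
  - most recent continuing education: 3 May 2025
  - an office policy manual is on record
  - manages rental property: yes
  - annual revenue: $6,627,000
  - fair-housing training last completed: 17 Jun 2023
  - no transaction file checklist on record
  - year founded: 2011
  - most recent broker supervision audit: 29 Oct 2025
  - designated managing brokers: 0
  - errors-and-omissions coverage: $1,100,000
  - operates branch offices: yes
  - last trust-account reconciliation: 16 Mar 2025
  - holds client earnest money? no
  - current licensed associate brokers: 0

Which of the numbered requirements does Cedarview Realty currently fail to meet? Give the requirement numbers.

1, 2, 4, 5, 6, 7, 9, 11, 12

1. advertising compliance review 166 days ago vs limit 120 → not met
2. condition 'operates branch offices' holds; fair-housing training 907 days ago vs limit 730 → not met
3. office policy manual present → met
4. condition 'manages rental property' holds; licensed associate brokers 0 < 3 → not met
5. transaction file checklist absent → not met
6. continuing education 221 days ago vs limit 180 → not met
7. trust-account reconciliation 269 days ago vs limit 180 → not met
8. condition 'holds client earnest money' does not hold → requirement n/a → met
9. errors-and-omissions renewal 50 days ago vs limit 45 → not met
10. broker supervision audit 42 days ago vs limit 45 → met
11. errors-and-omissions coverage $1,100,000 < $1,125,000 → not met
12. designated managing brokers 0 < 2 → not met
Not met: 1, 2, 4, 5, 6, 7, 9, 11, 12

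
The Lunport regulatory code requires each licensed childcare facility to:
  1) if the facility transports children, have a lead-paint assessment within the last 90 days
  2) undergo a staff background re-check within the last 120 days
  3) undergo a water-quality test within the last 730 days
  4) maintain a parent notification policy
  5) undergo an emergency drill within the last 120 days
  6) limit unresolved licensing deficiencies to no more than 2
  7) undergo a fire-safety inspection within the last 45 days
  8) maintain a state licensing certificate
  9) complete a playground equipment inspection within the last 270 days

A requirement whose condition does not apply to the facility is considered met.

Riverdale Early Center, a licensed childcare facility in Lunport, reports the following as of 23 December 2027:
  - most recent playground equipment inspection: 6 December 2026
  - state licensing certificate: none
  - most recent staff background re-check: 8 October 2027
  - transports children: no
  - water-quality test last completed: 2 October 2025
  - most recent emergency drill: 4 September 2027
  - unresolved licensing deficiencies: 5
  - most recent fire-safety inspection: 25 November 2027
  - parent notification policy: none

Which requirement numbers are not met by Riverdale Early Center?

1. condition 'transports children' does not hold → requirement n/a → met
2. staff background re-check 76 days ago vs limit 120 → met
3. water-quality test 812 days ago vs limit 730 → not met
4. parent notification policy absent → not met
5. emergency drill 110 days ago vs limit 120 → met
6. unresolved licensing deficiencies 5 > 2 → not met
7. fire-safety inspection 28 days ago vs limit 45 → met
8. state licensing certificate absent → not met
9. playground equipment inspection 382 days ago vs limit 270 → not met
Not met: 3, 4, 6, 8, 9

3, 4, 6, 8, 9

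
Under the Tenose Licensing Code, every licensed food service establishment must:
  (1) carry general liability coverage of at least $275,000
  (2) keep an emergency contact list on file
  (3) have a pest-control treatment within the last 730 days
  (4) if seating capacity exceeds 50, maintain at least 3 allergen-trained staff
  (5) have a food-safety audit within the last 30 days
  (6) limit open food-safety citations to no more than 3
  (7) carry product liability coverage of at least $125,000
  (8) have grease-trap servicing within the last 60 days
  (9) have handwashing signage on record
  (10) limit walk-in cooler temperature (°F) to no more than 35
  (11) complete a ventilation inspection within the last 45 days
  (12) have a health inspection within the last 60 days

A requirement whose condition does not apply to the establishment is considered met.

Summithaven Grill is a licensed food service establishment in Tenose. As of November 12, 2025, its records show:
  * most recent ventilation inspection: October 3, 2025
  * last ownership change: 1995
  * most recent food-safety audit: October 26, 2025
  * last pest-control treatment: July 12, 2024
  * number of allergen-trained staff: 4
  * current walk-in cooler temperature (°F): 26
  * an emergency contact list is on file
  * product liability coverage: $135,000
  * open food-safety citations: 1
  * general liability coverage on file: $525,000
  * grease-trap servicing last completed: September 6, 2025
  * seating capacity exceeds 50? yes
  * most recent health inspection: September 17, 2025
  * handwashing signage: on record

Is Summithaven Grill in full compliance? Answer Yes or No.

No

1. general liability coverage $525,000 ≥ $275,000 → met
2. emergency contact list present → met
3. pest-control treatment 488 days ago vs limit 730 → met
4. condition 'seating capacity exceeds 50' holds; allergen-trained staff 4 ≥ 3 → met
5. food-safety audit 17 days ago vs limit 30 → met
6. open food-safety citations 1 ≤ 3 → met
7. product liability coverage $135,000 ≥ $125,000 → met
8. grease-trap servicing 67 days ago vs limit 60 → not met
9. handwashing signage present → met
10. walk-in cooler temperature (°F) 26 ≤ 35 → met
11. ventilation inspection 40 days ago vs limit 45 → met
12. health inspection 56 days ago vs limit 60 → met
Not met: 8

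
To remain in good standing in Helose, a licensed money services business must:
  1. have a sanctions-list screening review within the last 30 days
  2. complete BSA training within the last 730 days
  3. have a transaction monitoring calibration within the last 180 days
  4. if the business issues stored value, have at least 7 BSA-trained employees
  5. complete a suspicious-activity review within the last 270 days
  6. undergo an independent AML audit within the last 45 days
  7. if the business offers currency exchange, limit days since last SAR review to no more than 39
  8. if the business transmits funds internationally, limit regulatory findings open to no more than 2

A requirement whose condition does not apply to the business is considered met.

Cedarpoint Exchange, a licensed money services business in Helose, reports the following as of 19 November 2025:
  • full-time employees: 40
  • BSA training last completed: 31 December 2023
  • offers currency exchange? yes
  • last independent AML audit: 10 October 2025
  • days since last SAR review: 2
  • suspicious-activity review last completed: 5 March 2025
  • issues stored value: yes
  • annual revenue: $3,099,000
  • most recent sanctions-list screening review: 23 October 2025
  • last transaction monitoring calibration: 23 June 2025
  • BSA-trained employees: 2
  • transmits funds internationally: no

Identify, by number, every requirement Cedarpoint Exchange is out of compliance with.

4

1. sanctions-list screening review 27 days ago vs limit 30 → met
2. BSA training 689 days ago vs limit 730 → met
3. transaction monitoring calibration 149 days ago vs limit 180 → met
4. condition 'issues stored value' holds; BSA-trained employees 2 < 7 → not met
5. suspicious-activity review 259 days ago vs limit 270 → met
6. independent AML audit 40 days ago vs limit 45 → met
7. condition 'offers currency exchange' holds; days since last SAR review 2 ≤ 39 → met
8. condition 'transmits funds internationally' does not hold → requirement n/a → met
Not met: 4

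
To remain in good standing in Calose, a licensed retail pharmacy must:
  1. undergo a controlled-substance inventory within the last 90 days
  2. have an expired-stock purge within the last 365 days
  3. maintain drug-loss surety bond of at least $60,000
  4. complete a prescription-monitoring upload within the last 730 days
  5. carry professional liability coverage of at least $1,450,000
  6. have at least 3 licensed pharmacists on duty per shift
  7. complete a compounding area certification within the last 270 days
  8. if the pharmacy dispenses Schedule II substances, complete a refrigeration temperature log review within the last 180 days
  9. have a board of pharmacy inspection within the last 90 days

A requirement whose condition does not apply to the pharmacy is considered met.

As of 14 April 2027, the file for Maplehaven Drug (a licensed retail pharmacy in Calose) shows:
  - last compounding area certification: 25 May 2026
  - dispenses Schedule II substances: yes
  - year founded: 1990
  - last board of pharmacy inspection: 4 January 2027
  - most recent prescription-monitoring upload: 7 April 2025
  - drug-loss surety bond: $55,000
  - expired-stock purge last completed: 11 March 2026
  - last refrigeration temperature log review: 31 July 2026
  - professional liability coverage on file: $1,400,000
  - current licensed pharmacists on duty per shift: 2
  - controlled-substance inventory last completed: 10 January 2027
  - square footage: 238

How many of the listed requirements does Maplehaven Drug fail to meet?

1. controlled-substance inventory 94 days ago vs limit 90 → not met
2. expired-stock purge 399 days ago vs limit 365 → not met
3. drug-loss surety bond $55,000 < $60,000 → not met
4. prescription-monitoring upload 737 days ago vs limit 730 → not met
5. professional liability coverage $1,400,000 < $1,450,000 → not met
6. licensed pharmacists on duty per shift 2 < 3 → not met
7. compounding area certification 324 days ago vs limit 270 → not met
8. condition 'dispenses Schedule II substances' holds; refrigeration temperature log review 257 days ago vs limit 180 → not met
9. board of pharmacy inspection 100 days ago vs limit 90 → not met
Not met: 9 of 9

9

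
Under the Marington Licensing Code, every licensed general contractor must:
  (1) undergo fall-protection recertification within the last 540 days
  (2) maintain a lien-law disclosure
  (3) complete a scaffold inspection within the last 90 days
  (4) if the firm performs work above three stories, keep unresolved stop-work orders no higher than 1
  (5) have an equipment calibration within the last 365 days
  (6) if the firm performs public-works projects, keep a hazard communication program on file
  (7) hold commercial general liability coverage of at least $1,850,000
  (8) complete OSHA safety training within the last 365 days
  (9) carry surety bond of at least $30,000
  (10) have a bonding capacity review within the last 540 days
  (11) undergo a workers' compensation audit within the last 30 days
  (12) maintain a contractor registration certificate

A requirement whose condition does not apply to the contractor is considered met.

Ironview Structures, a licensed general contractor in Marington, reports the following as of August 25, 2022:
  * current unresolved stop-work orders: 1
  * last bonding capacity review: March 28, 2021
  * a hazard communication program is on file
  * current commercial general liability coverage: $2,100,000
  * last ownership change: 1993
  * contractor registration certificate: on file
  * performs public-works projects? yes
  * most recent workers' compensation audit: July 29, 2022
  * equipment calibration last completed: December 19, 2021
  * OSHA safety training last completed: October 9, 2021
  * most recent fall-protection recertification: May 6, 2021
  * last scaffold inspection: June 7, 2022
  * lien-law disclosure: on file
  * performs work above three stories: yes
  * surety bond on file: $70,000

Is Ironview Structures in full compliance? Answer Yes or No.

Yes

1. fall-protection recertification 476 days ago vs limit 540 → met
2. lien-law disclosure present → met
3. scaffold inspection 79 days ago vs limit 90 → met
4. condition 'performs work above three stories' holds; unresolved stop-work orders 1 ≤ 1 → met
5. equipment calibration 249 days ago vs limit 365 → met
6. condition 'performs public-works projects' holds; hazard communication program present → met
7. commercial general liability coverage $2,100,000 ≥ $1,850,000 → met
8. OSHA safety training 320 days ago vs limit 365 → met
9. surety bond $70,000 ≥ $30,000 → met
10. bonding capacity review 515 days ago vs limit 540 → met
11. workers' compensation audit 27 days ago vs limit 30 → met
12. contractor registration certificate present → met
All met.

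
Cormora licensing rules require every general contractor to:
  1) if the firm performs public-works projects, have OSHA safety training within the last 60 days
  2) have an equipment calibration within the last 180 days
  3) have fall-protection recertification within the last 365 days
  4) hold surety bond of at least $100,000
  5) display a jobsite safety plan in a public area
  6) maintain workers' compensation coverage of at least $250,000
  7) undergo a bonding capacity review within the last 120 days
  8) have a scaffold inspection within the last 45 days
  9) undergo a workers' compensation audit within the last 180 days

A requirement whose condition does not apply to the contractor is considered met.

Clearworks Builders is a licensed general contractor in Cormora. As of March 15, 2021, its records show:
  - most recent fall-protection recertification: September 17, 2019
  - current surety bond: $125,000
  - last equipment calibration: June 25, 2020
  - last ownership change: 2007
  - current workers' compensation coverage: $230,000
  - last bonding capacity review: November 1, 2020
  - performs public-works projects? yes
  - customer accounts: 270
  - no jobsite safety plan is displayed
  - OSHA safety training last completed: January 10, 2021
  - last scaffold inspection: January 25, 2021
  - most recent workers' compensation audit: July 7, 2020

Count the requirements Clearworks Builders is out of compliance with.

8

1. condition 'performs public-works projects' holds; OSHA safety training 64 days ago vs limit 60 → not met
2. equipment calibration 263 days ago vs limit 180 → not met
3. fall-protection recertification 545 days ago vs limit 365 → not met
4. surety bond $125,000 ≥ $100,000 → met
5. jobsite safety plan absent → not met
6. workers' compensation coverage $230,000 < $250,000 → not met
7. bonding capacity review 134 days ago vs limit 120 → not met
8. scaffold inspection 49 days ago vs limit 45 → not met
9. workers' compensation audit 251 days ago vs limit 180 → not met
Not met: 8 of 9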